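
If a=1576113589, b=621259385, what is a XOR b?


1576113589 ^ 621259385 = 2029404108

2029404108


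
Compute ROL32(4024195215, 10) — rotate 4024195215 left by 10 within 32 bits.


Rotate 0b11101111110111000101100010001111 left by 10 (32-bit) = 0b1110001011000100011111110111111 = 1902264255

1902264255


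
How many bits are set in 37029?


0b1001000010100101 has 6 set bits

6


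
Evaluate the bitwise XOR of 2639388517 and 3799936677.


0b10011101010100011101111101100101 ^ 0b11100010011111100110111010100101 = 0b1111111001011111011000111000000 = 2133832128

2133832128


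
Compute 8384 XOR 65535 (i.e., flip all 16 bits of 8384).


8384 ^ 65535 = 57151

57151


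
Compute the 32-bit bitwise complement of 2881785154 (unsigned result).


~0b10101011110001001000110101000010 = 0b1010100001110110111001010111101 = 1413182141 (32-bit unsigned)

1413182141


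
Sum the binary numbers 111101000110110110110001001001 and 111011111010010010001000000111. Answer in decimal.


111101000110110110110001001001 + 111011111010010010001000000111 = 1111001000001001000111001010000 = 2030341712

2030341712


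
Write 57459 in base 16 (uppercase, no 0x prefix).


57459 = E073 hex

E073


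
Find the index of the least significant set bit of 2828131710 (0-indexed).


0b10101000100100011101110101111110. Lowest set bit at position 1

1


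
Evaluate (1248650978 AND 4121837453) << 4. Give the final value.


Step 1: 1248650978 & 4121837453 = 1076635264
Step 2: 1076635264 << 4 = 17226164224

17226164224


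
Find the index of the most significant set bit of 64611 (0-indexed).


0b1111110001100011. Highest set bit at position 15

15


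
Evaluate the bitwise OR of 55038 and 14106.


0b1101011011111110 | 0b11011100011010 = 0b1111011111111110 = 63486

63486


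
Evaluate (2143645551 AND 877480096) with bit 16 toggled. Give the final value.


Step 1: 2143645551 & 877480096 = 876955680
Step 2: 876955680 ^ (1 << 16) = 876955680 ^ 65536 = 876890144

876890144


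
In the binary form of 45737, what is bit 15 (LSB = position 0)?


0b1011001010101001, position 15 = 1

1


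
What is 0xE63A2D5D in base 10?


E63A2D5D hex = 3862572381 decimal

3862572381


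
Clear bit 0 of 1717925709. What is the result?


1717925709 & ~(1 << 0) = 1717925708

1717925708


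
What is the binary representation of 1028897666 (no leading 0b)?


1028897666 = 111101010100111011101110000010 in binary

111101010100111011101110000010


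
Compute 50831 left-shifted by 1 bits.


0b1100011010001111 << 1 = 0b11000110100011110 = 101662

101662


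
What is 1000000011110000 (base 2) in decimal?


1000000011110000 in decimal = 33008

33008


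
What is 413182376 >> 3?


0b11000101000001010100110101000 >> 3 = 0b11000101000001010100110101 = 51647797

51647797


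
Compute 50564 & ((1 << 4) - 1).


50564 & 15 = 4

4


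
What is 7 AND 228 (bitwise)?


0b111 & 0b11100100 = 0b100 = 4

4


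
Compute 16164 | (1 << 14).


16164 | (1 << 14) = 16164 | 16384 = 32548

32548


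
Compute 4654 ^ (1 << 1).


4654 ^ (1 << 1) = 4654 ^ 2 = 4652

4652


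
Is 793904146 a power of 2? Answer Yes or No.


0b101111010100100000010000010010. Multiple bits set => No

No


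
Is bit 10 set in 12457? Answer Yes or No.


0b11000010101001, bit 10 = 0. No

No


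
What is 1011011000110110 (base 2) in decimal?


1011011000110110 in decimal = 46646

46646


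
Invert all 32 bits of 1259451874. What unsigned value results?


1259451874 ^ 4294967295 = 3035515421

3035515421


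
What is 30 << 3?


0b11110 << 3 = 0b11110000 = 240

240


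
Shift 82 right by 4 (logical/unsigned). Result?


0b1010010 >> 4 = 0b101 = 5

5


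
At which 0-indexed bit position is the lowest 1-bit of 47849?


0b1011101011101001. Lowest set bit at position 0

0


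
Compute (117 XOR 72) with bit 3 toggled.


Step 1: 117 ^ 72 = 61
Step 2: 61 ^ (1 << 3) = 61 ^ 8 = 53

53


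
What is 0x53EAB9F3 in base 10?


53EAB9F3 hex = 1407891955 decimal

1407891955


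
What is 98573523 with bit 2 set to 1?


98573523 | (1 << 2) = 98573523 | 4 = 98573527

98573527


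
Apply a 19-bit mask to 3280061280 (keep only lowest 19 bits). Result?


3280061280 & 524287 = 115552

115552


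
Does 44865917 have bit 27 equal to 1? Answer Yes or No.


0b10101011001001100101111101, bit 27 = 0. No

No


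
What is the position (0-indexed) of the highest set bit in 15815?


0b11110111000111. Highest set bit at position 13

13


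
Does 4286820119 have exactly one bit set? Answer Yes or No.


0b11111111100000111010111100010111. Multiple bits set => No

No


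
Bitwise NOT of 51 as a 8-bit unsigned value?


~0b110011 = 0b11001100 = 204 (8-bit unsigned)

204


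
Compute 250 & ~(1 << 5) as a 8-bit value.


250 & ~(1 << 5) = 218

218


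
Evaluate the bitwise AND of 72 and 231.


0b1001000 & 0b11100111 = 0b1000000 = 64

64


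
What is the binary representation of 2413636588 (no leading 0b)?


2413636588 = 10001111110111010010101111101100 in binary

10001111110111010010101111101100


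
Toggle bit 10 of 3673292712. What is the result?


3673292712 ^ (1 << 10) = 3673292712 ^ 1024 = 3673291688

3673291688


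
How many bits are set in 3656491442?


0b11011001111100011010000110110010 has 17 set bits

17


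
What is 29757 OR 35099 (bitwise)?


0b111010000111101 | 0b1000100100011011 = 0b1111110100111111 = 64831

64831


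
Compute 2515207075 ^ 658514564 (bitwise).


0b10010101111010110000001110100011 ^ 0b100111010000000010001010000100 = 0b10110010101010110010000100100111 = 2997559591

2997559591


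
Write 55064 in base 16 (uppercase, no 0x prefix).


55064 = D718 hex

D718


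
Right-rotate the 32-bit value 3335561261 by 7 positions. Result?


Rotate 0b11000110110100001010000000101101 right by 7 (32-bit) = 0b1011011100011011010000101000000 = 1536008512

1536008512


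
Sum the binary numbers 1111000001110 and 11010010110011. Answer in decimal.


1111000001110 + 11010010110011 = 101001011000001 = 21185

21185


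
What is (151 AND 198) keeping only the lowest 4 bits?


Step 1: 151 & 198 = 134
Step 2: 134 & 15 = 6

6


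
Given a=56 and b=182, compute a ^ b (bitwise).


56 ^ 182 = 142

142


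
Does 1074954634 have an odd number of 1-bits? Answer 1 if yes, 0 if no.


0b1000000000100101000000110001010 has 8 ones => parity 0

0


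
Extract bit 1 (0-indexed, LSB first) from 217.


0b11011001, position 1 = 0

0


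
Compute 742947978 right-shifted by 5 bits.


0b101100010010000111110010001010 >> 5 = 0b1011000100100001111100100 = 23217124

23217124


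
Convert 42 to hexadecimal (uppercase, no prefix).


42 = 2A hex

2A


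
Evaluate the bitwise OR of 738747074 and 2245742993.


0b101100000010000110001011000010 | 0b10000101110110110101000110010001 = 0b10101101110110110111001111010011 = 2916840403

2916840403


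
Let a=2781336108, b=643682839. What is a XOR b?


2781336108 ^ 643682839 = 2207907899

2207907899


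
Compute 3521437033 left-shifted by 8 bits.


0b11010001111001001101110101101001 << 8 = 0b1101000111100100110111010110100100000000 = 901487880448

901487880448


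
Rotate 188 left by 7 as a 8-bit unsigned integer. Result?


Rotate 0b10111100 left by 7 (8-bit) = 0b1011110 = 94

94


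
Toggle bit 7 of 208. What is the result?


208 ^ (1 << 7) = 208 ^ 128 = 80

80


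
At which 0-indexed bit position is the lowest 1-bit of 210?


0b11010010. Lowest set bit at position 1

1


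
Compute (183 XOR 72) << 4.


Step 1: 183 ^ 72 = 255
Step 2: 255 << 4 = 4080

4080


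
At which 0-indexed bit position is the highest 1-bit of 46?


0b101110. Highest set bit at position 5

5


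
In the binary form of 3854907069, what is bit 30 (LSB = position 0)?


0b11100101110001010011011010111101, position 30 = 1

1


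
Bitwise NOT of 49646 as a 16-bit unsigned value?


~0b1100000111101110 = 0b11111000010001 = 15889 (16-bit unsigned)

15889


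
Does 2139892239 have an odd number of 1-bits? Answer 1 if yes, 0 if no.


0b1111111100011000010101000001111 has 17 ones => parity 1

1


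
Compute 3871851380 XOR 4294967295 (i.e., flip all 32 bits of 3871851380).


3871851380 ^ 4294967295 = 423115915

423115915


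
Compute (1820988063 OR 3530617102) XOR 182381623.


Step 1: 1820988063 | 3530617102 = 4277859231
Step 2: 4277859231 ^ 182381623 = 4096008104

4096008104


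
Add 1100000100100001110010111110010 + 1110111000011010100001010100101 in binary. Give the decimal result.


1100000100100001110010111110010 + 1110111000011010100001010100101 = 11010111100111100010100010010111 = 3617466519

3617466519


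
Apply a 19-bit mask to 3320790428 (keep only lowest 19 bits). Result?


3320790428 & 524287 = 474524

474524


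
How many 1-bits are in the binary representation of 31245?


0b111101000001101 has 8 set bits

8


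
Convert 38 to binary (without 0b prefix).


38 = 100110 in binary

100110


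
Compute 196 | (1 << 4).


196 | (1 << 4) = 196 | 16 = 212

212


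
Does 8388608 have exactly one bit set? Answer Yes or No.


0b100000000000000000000000. Only one bit set => Yes

Yes


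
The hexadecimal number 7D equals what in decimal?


7D hex = 125 decimal

125


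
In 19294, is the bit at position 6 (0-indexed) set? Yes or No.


0b100101101011110, bit 6 = 1. Yes

Yes


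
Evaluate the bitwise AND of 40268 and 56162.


0b1001110101001100 & 0b1101101101100010 = 0b1001100101000000 = 39232

39232


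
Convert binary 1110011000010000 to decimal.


1110011000010000 in decimal = 58896

58896


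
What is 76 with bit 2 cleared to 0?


76 & ~(1 << 2) = 72

72


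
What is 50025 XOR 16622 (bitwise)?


0b1100001101101001 ^ 0b100000011101110 = 0b1000001110000111 = 33671

33671


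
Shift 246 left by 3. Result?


0b11110110 << 3 = 0b11110110000 = 1968

1968


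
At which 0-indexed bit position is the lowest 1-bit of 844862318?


0b110010010110111001001101101110. Lowest set bit at position 1

1


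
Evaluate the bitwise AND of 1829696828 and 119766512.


0b1101101000011101111010100111100 & 0b111001000110111110111110000 = 0b101000000100111010100110000 = 84047152

84047152


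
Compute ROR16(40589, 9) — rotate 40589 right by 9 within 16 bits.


Rotate 0b1001111010001101 right by 9 (16-bit) = 0b100011011001111 = 18127

18127


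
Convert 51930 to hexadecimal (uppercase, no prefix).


51930 = CADA hex

CADA


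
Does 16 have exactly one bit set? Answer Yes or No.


0b10000. Only one bit set => Yes

Yes


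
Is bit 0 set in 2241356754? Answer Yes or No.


0b10000101100110000110001111010010, bit 0 = 0. No

No


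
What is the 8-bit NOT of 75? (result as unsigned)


~0b1001011 = 0b10110100 = 180 (8-bit unsigned)

180


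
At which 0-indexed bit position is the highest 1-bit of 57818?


0b1110000111011010. Highest set bit at position 15

15


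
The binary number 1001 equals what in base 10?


1001 in decimal = 9

9


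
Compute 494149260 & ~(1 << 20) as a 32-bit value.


494149260 & ~(1 << 20) = 493100684

493100684


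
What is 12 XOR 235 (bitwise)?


0b1100 ^ 0b11101011 = 0b11100111 = 231

231


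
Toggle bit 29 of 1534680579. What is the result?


1534680579 ^ (1 << 29) = 1534680579 ^ 536870912 = 2071551491

2071551491


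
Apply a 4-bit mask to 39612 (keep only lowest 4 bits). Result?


39612 & 15 = 12

12


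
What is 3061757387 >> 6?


0b10110110011111101011010111001011 >> 6 = 0b10110110011111101011010111 = 47839959

47839959


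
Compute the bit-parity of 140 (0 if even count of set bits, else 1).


0b10001100 has 3 ones => parity 1

1


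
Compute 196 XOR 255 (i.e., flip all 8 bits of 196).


196 ^ 255 = 59

59


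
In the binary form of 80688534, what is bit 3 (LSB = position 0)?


0b100110011110011010110010110, position 3 = 0

0


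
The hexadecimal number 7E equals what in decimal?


7E hex = 126 decimal

126


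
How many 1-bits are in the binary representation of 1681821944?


0b1100100001111101001000011111000 has 15 set bits

15


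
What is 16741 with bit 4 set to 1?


16741 | (1 << 4) = 16741 | 16 = 16757

16757


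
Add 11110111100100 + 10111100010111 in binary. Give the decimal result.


11110111100100 + 10111100010111 = 110110011111011 = 27899

27899


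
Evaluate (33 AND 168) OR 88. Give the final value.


Step 1: 33 & 168 = 32
Step 2: 32 | 88 = 120

120


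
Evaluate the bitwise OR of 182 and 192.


0b10110110 | 0b11000000 = 0b11110110 = 246

246


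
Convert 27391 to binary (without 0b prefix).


27391 = 110101011111111 in binary

110101011111111


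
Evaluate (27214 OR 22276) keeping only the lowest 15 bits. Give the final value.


Step 1: 27214 | 22276 = 32590
Step 2: 32590 & 32767 = 32590

32590


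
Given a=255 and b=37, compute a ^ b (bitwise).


255 ^ 37 = 218

218


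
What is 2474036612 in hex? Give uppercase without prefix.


2474036612 = 9376CD84 hex

9376CD84


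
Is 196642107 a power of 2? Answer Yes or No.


0b1011101110001000010100111011. Multiple bits set => No

No


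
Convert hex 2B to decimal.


2B hex = 43 decimal

43


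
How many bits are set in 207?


0b11001111 has 6 set bits

6


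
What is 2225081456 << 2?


0b10000100101000000000110001110000 << 2 = 0b1000010010100000000011000111000000 = 8900325824

8900325824


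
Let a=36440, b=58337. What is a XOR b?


36440 ^ 58337 = 28089

28089


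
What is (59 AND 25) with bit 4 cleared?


Step 1: 59 & 25 = 25
Step 2: 25 & ~(1 << 4) = 9

9


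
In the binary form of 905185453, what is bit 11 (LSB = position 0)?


0b110101111101000000100010101101, position 11 = 1

1


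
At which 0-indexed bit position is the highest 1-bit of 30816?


0b111100001100000. Highest set bit at position 14

14


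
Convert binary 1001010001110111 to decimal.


1001010001110111 in decimal = 38007

38007


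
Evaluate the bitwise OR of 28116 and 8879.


0b110110111010100 | 0b10001010101111 = 0b110111111111111 = 28671

28671


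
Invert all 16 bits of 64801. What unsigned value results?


64801 ^ 65535 = 734

734


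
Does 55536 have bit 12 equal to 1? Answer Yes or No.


0b1101100011110000, bit 12 = 1. Yes

Yes


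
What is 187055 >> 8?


0b101101101010101111 >> 8 = 0b1011011010 = 730

730


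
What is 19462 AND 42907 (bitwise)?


0b100110000000110 & 0b1010011110011011 = 0b10000000010 = 1026

1026


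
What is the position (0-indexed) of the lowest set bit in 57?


0b111001. Lowest set bit at position 0

0


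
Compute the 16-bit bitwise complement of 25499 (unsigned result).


~0b110001110011011 = 0b1001110001100100 = 40036 (16-bit unsigned)

40036


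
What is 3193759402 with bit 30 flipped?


3193759402 ^ (1 << 30) = 3193759402 ^ 1073741824 = 4267501226

4267501226


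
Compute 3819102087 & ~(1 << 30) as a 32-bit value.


3819102087 & ~(1 << 30) = 2745360263

2745360263


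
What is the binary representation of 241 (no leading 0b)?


241 = 11110001 in binary

11110001


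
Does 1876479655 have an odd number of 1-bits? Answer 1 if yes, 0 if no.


0b1101111110110001100111010100111 has 20 ones => parity 0

0


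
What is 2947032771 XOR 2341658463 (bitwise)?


0b10101111101010000010011011000011 ^ 0b10001011100100101101111101011111 = 0b100100001110101111100110011100 = 607844764

607844764


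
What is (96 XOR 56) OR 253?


Step 1: 96 ^ 56 = 88
Step 2: 88 | 253 = 253

253


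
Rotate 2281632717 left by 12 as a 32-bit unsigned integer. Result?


Rotate 0b10000111111111101111001111001101 left by 12 (32-bit) = 0b11101111001111001101100001111111 = 4013742207

4013742207


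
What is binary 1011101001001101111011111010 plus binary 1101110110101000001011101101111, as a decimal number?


1011101001001101111011111010 + 1101110110101000001011101101111 = 1111010011110001111011001101001 = 2054747753

2054747753


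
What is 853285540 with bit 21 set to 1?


853285540 | (1 << 21) = 853285540 | 2097152 = 855382692

855382692


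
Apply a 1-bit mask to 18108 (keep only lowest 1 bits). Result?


18108 & 1 = 0

0


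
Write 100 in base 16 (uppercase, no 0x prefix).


100 = 64 hex

64


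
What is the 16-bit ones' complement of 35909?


35909 ^ 65535 = 29626

29626


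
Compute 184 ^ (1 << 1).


184 ^ (1 << 1) = 184 ^ 2 = 186

186


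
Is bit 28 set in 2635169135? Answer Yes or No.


0b10011101000100010111110101101111, bit 28 = 1. Yes

Yes


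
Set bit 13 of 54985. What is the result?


54985 | (1 << 13) = 54985 | 8192 = 63177

63177


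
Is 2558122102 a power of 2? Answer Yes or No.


0b10011000011110011101100001110110. Multiple bits set => No

No


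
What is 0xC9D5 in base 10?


C9D5 hex = 51669 decimal

51669


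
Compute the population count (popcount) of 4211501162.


0b11111011000001100110100001101010 has 16 set bits

16


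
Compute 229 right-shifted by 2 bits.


0b11100101 >> 2 = 0b111001 = 57

57


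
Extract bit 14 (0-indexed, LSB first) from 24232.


0b101111010101000, position 14 = 1

1


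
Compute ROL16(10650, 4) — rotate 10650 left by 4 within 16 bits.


Rotate 0b10100110011010 left by 4 (16-bit) = 0b1001100110100010 = 39330

39330


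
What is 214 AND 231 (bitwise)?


0b11010110 & 0b11100111 = 0b11000110 = 198

198


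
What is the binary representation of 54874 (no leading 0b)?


54874 = 1101011001011010 in binary

1101011001011010


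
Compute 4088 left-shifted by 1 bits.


0b111111111000 << 1 = 0b1111111110000 = 8176

8176


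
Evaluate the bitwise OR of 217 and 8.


0b11011001 | 0b1000 = 0b11011001 = 217

217


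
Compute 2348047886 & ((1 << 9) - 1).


2348047886 & 511 = 14

14


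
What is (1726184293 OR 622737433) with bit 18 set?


Step 1: 1726184293 | 622737433 = 1744796541
Step 2: 1744796541 | (1 << 18) = 1744796541 | 262144 = 1744796541

1744796541


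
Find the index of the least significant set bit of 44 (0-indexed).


0b101100. Lowest set bit at position 2

2


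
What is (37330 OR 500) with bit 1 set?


Step 1: 37330 | 500 = 37366
Step 2: 37366 | (1 << 1) = 37366 | 2 = 37366

37366


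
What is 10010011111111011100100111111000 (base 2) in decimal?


10010011111111011100100111111000 in decimal = 2482883064

2482883064


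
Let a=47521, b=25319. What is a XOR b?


47521 ^ 25319 = 56134

56134


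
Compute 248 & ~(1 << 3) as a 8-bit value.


248 & ~(1 << 3) = 240

240


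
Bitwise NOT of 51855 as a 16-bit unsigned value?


~0b1100101010001111 = 0b11010101110000 = 13680 (16-bit unsigned)

13680


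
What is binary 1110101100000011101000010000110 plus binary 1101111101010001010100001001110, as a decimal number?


1110101100000011101000010000110 + 1101111101010001010100001001110 = 11100101001010100111100011010100 = 3844765908

3844765908


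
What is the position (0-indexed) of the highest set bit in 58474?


0b1110010001101010. Highest set bit at position 15

15


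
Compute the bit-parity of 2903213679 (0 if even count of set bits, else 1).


0b10101101000010111000011001101111 has 17 ones => parity 1

1


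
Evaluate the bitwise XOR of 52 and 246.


0b110100 ^ 0b11110110 = 0b11000010 = 194

194


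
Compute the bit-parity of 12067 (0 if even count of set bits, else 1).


0b10111100100011 has 8 ones => parity 0

0


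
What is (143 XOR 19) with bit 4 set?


Step 1: 143 ^ 19 = 156
Step 2: 156 | (1 << 4) = 156 | 16 = 156

156


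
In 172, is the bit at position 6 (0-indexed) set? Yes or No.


0b10101100, bit 6 = 0. No

No


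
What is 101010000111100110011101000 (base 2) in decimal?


101010000111100110011101000 in decimal = 88329448

88329448


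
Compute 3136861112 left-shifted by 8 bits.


0b10111010111110001011001110111000 << 8 = 0b1011101011111000101100111011100000000000 = 803036444672

803036444672


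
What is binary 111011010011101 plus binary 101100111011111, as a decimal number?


111011010011101 + 101100111011111 = 1101000001111100 = 53372

53372


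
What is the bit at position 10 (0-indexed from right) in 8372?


0b10000010110100, position 10 = 0

0


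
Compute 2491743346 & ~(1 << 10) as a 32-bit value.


2491743346 & ~(1 << 10) = 2491742322

2491742322


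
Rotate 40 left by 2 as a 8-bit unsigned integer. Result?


Rotate 0b101000 left by 2 (8-bit) = 0b10100000 = 160

160


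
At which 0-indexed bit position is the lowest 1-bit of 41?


0b101001. Lowest set bit at position 0

0


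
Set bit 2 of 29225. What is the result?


29225 | (1 << 2) = 29225 | 4 = 29229

29229


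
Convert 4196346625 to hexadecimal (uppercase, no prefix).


4196346625 = FA1F2B01 hex

FA1F2B01


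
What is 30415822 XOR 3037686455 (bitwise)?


0b1110100000001101111001110 ^ 0b10110101000011110110101010110111 = 0b10110100110111110111000101111001 = 3034542457

3034542457


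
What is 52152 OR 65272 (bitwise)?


0b1100101110111000 | 0b1111111011111000 = 0b1111111111111000 = 65528

65528


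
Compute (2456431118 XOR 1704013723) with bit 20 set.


Step 1: 2456431118 ^ 1704013723 = 4160423317
Step 2: 4160423317 | (1 << 20) = 4160423317 | 1048576 = 4160423317

4160423317


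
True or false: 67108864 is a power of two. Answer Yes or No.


0b100000000000000000000000000. Only one bit set => Yes

Yes


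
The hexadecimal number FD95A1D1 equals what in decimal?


FD95A1D1 hex = 4254441937 decimal

4254441937


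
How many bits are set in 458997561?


0b11011010110111011111100111001 has 20 set bits

20


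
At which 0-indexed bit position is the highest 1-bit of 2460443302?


0b10010010101001110110001010100110. Highest set bit at position 31

31


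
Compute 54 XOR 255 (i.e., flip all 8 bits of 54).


54 ^ 255 = 201

201


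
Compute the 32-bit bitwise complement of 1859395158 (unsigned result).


~0b1101110110101000001111001010110 = 0b10010001001010111110000110101001 = 2435572137 (32-bit unsigned)

2435572137


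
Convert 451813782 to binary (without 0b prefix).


451813782 = 11010111011100010000110010110 in binary

11010111011100010000110010110


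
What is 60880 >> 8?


0b1110110111010000 >> 8 = 0b11101101 = 237

237


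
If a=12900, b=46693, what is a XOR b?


12900 ^ 46693 = 33793

33793


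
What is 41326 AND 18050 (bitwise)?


0b1010000101101110 & 0b100011010000010 = 0b10 = 2

2


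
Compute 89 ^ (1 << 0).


89 ^ (1 << 0) = 89 ^ 1 = 88

88


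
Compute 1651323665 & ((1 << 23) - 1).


1651323665 & 8388607 = 7156497

7156497


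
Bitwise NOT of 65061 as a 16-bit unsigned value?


~0b1111111000100101 = 0b111011010 = 474 (16-bit unsigned)

474


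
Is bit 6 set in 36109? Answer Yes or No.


0b1000110100001101, bit 6 = 0. No

No


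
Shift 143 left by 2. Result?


0b10001111 << 2 = 0b1000111100 = 572

572


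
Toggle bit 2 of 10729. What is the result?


10729 ^ (1 << 2) = 10729 ^ 4 = 10733

10733


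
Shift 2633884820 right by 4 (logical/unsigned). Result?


0b10011100111111011110010010010100 >> 4 = 0b1001110011111101111001001001 = 164617801

164617801


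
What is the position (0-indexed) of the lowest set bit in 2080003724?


0b1111011111110100101011010001100. Lowest set bit at position 2

2


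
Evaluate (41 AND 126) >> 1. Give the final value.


Step 1: 41 & 126 = 40
Step 2: 40 >> 1 = 20

20


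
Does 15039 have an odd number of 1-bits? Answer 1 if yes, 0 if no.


0b11101010111111 has 11 ones => parity 1

1


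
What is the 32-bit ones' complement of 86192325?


86192325 ^ 4294967295 = 4208774970

4208774970


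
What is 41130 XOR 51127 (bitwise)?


0b1010000010101010 ^ 0b1100011110110111 = 0b110011100011101 = 26397

26397


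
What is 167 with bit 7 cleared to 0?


167 & ~(1 << 7) = 39

39


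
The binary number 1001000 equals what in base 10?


1001000 in decimal = 72

72


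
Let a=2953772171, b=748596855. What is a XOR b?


2953772171 ^ 748596855 = 2626704124

2626704124


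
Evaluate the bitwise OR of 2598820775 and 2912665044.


0b10011010111001101101101110100111 | 0b10101101100110111011110111010100 = 0b10111111111111111111111111110111 = 3221225463

3221225463


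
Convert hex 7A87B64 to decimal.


7A87B64 hex = 128482148 decimal

128482148


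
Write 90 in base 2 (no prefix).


90 = 1011010 in binary

1011010


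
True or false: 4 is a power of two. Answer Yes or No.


0b100. Only one bit set => Yes

Yes


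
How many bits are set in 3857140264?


0b11100101111001110100101000101000 has 16 set bits

16


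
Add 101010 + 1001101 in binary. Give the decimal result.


101010 + 1001101 = 1110111 = 119

119


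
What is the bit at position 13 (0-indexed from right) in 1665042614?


0b1100011001111101000100010110110, position 13 = 0

0


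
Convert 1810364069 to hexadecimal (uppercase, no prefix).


1810364069 = 6BE7F6A5 hex

6BE7F6A5


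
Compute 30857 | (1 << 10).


30857 | (1 << 10) = 30857 | 1024 = 31881

31881


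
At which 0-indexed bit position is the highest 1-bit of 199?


0b11000111. Highest set bit at position 7

7


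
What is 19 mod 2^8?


19 & 255 = 19

19


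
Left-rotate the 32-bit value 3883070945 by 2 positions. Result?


Rotate 0b11100111011100101111010111100001 left by 2 (32-bit) = 0b10011101110010111101011110000111 = 2647381895

2647381895


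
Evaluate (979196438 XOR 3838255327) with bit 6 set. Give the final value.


Step 1: 979196438 ^ 3838255327 = 3734665929
Step 2: 3734665929 | (1 << 6) = 3734665929 | 64 = 3734665929

3734665929


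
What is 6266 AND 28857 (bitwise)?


0b1100001111010 & 0b111000010111001 = 0b1000000111000 = 4152

4152


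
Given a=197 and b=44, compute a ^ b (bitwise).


197 ^ 44 = 233

233


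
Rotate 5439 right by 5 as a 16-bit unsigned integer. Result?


Rotate 0b1010100111111 right by 5 (16-bit) = 0b1111100010101001 = 63657

63657


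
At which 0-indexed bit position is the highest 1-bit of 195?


0b11000011. Highest set bit at position 7

7


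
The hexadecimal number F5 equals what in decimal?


F5 hex = 245 decimal

245


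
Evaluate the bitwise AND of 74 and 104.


0b1001010 & 0b1101000 = 0b1001000 = 72

72


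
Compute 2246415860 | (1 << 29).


2246415860 | (1 << 29) = 2246415860 | 536870912 = 2783286772

2783286772


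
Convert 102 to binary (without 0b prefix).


102 = 1100110 in binary

1100110


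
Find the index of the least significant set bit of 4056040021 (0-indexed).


0b11110001110000100100001001010101. Lowest set bit at position 0

0


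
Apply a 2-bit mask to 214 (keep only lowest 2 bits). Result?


214 & 3 = 2

2


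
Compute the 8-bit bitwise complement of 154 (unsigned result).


~0b10011010 = 0b1100101 = 101 (8-bit unsigned)

101


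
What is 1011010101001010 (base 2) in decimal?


1011010101001010 in decimal = 46410

46410


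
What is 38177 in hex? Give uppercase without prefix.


38177 = 9521 hex

9521


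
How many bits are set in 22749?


0b101100011011101 has 9 set bits

9


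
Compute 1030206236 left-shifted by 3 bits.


0b111101011001111011001100011100 << 3 = 0b111101011001111011001100011100000 = 8241649888

8241649888


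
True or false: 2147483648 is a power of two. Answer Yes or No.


0b10000000000000000000000000000000. Only one bit set => Yes

Yes


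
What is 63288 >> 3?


0b1111011100111000 >> 3 = 0b1111011100111 = 7911

7911


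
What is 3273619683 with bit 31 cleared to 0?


3273619683 & ~(1 << 31) = 1126136035

1126136035


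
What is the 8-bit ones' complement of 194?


194 ^ 255 = 61

61


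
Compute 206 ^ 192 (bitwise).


0b11001110 ^ 0b11000000 = 0b1110 = 14

14


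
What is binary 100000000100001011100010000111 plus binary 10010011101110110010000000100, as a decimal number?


100000000100001011100010000111 + 10010011101110110010000000100 = 110010100010000001110010001011 = 847781003

847781003


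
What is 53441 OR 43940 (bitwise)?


0b1101000011000001 | 0b1010101110100100 = 0b1111101111100101 = 64485

64485


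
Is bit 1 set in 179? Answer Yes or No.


0b10110011, bit 1 = 1. Yes

Yes


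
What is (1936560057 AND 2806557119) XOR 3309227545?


Step 1: 1936560057 & 2806557119 = 591956409
Step 2: 591956409 ^ 3309227545 = 3866511264

3866511264


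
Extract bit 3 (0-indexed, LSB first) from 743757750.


0b101100010101001101011110110110, position 3 = 0

0


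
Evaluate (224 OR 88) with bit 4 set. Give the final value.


Step 1: 224 | 88 = 248
Step 2: 248 | (1 << 4) = 248 | 16 = 248

248


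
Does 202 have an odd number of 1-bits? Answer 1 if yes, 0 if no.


0b11001010 has 4 ones => parity 0

0


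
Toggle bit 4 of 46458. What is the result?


46458 ^ (1 << 4) = 46458 ^ 16 = 46442

46442


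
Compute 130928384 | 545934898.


0b111110011011100111100000000 | 0b100000100010100100111000110010 = 0b100111110011111100111100110010 = 667930418

667930418


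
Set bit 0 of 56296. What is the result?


56296 | (1 << 0) = 56296 | 1 = 56297

56297


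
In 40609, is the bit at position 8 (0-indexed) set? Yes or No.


0b1001111010100001, bit 8 = 0. No

No


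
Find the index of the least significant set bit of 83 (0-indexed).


0b1010011. Lowest set bit at position 0

0


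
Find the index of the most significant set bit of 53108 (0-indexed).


0b1100111101110100. Highest set bit at position 15

15


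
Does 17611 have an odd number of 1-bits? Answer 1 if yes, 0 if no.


0b100010011001011 has 7 ones => parity 1

1


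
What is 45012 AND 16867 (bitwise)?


0b1010111111010100 & 0b100000111100011 = 0b111000000 = 448

448


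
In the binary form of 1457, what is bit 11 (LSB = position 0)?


0b10110110001, position 11 = 0

0


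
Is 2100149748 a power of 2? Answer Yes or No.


0b1111101001011011011110111110100. Multiple bits set => No

No


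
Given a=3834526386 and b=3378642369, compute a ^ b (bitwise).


3834526386 ^ 3378642369 = 770688883

770688883


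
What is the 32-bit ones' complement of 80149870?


80149870 ^ 4294967295 = 4214817425

4214817425


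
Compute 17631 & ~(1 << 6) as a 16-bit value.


17631 & ~(1 << 6) = 17567

17567


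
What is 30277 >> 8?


0b111011001000101 >> 8 = 0b1110110 = 118

118


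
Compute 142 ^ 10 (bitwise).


0b10001110 ^ 0b1010 = 0b10000100 = 132

132


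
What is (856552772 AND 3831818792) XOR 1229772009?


Step 1: 856552772 & 3831818792 = 537190400
Step 2: 537190400 ^ 1229772009 = 1766339817

1766339817


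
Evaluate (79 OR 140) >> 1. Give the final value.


Step 1: 79 | 140 = 207
Step 2: 207 >> 1 = 103

103


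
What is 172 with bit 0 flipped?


172 ^ (1 << 0) = 172 ^ 1 = 173

173


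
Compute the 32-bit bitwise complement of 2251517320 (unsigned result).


~0b10000110001100110110110110001000 = 0b1111001110011001001001001110111 = 2043449975 (32-bit unsigned)

2043449975


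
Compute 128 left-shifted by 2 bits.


0b10000000 << 2 = 0b1000000000 = 512

512


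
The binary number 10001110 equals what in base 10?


10001110 in decimal = 142

142


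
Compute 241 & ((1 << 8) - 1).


241 & 255 = 241

241


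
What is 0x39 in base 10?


39 hex = 57 decimal

57


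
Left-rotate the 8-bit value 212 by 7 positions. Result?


Rotate 0b11010100 left by 7 (8-bit) = 0b1101010 = 106

106


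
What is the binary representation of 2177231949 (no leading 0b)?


2177231949 = 10000001110001011110110001001101 in binary

10000001110001011110110001001101


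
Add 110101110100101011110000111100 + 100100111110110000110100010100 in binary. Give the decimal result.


110101110100101011110000111100 + 100100111110110000110100010100 = 1011010110011011100100101010000 = 1523435856

1523435856


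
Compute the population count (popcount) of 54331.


0b1101010000111011 has 9 set bits

9


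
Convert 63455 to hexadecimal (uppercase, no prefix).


63455 = F7DF hex

F7DF


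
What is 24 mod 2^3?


24 & 7 = 0

0


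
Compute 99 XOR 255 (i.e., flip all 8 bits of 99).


99 ^ 255 = 156

156


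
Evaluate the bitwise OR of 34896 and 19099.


0b1000100001010000 | 0b100101010011011 = 0b1100101011011011 = 51931

51931


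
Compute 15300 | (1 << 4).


15300 | (1 << 4) = 15300 | 16 = 15316

15316


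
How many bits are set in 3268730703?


0b11000010110101001101111101001111 has 19 set bits

19


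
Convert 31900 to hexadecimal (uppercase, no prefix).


31900 = 7C9C hex

7C9C


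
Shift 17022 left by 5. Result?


0b100001001111110 << 5 = 0b10000100111111000000 = 544704

544704


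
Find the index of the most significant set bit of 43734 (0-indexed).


0b1010101011010110. Highest set bit at position 15

15


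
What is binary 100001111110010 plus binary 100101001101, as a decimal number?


100001111110010 + 100101001101 = 100110100111111 = 19775

19775


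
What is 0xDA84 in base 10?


DA84 hex = 55940 decimal

55940


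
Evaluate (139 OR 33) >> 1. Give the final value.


Step 1: 139 | 33 = 171
Step 2: 171 >> 1 = 85

85


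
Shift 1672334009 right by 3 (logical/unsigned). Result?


0b1100011101011011100101010111001 >> 3 = 0b1100011101011011100101010111 = 209041751

209041751


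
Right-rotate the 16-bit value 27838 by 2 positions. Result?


Rotate 0b110110010111110 right by 2 (16-bit) = 0b1001101100101111 = 39727

39727


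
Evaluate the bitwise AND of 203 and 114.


0b11001011 & 0b1110010 = 0b1000010 = 66

66


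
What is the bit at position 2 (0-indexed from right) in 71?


0b1000111, position 2 = 1

1


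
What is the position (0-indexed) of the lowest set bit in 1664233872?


0b1100011001100100011000110010000. Lowest set bit at position 4

4


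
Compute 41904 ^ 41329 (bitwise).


0b1010001110110000 ^ 0b1010000101110001 = 0b1011000001 = 705

705


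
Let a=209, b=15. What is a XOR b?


209 ^ 15 = 222

222


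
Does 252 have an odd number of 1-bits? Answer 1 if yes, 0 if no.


0b11111100 has 6 ones => parity 0

0


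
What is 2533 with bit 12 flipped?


2533 ^ (1 << 12) = 2533 ^ 4096 = 6629

6629


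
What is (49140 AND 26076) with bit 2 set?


Step 1: 49140 & 26076 = 9684
Step 2: 9684 | (1 << 2) = 9684 | 4 = 9684

9684


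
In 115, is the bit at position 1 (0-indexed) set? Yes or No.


0b1110011, bit 1 = 1. Yes

Yes


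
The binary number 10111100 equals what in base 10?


10111100 in decimal = 188

188


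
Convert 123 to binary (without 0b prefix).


123 = 1111011 in binary

1111011


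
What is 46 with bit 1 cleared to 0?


46 & ~(1 << 1) = 44

44


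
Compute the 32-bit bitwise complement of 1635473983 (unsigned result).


~0b1100001011110110101101000111111 = 0b10011110100001001010010111000000 = 2659493312 (32-bit unsigned)

2659493312


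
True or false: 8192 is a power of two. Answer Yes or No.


0b10000000000000. Only one bit set => Yes

Yes


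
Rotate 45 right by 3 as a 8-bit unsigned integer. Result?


Rotate 0b101101 right by 3 (8-bit) = 0b10100101 = 165

165


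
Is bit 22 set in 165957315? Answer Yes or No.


0b1001111001000100111011000011, bit 22 = 1. Yes

Yes


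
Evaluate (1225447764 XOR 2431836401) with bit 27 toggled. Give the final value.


Step 1: 1225447764 ^ 2431836401 = 3656923557
Step 2: 3656923557 ^ (1 << 27) = 3656923557 ^ 134217728 = 3522705829

3522705829


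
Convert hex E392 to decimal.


E392 hex = 58258 decimal

58258


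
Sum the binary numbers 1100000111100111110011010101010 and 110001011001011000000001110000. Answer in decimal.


1100000111100111110011010101010 + 110001011001011000000001110000 = 10010010010110010110011100011010 = 2455332634

2455332634


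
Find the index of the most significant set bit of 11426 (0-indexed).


0b10110010100010. Highest set bit at position 13

13


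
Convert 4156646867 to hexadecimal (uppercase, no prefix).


4156646867 = F7C165D3 hex

F7C165D3


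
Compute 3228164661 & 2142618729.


0b11000000011010011110001000110101 & 0b1111111101101011100010001101001 = 0b1000000001000011100000000100001 = 1075953697

1075953697


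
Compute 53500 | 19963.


0b1101000011111100 | 0b100110111111011 = 0b1101110111111111 = 56831

56831


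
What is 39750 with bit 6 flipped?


39750 ^ (1 << 6) = 39750 ^ 64 = 39686

39686


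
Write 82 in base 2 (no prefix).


82 = 1010010 in binary

1010010


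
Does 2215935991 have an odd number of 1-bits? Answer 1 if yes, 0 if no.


0b10000100000101000111111111110111 has 18 ones => parity 0

0


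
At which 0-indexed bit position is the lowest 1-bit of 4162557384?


0b11111000000110111001010111001000. Lowest set bit at position 3

3


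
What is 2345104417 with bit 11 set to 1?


2345104417 | (1 << 11) = 2345104417 | 2048 = 2345106465

2345106465


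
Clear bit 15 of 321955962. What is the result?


321955962 & ~(1 << 15) = 321923194

321923194


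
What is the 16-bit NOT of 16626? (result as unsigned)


~0b100000011110010 = 0b1011111100001101 = 48909 (16-bit unsigned)

48909


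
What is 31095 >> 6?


0b111100101110111 >> 6 = 0b111100101 = 485

485


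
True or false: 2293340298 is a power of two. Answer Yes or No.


0b10001000101100011001100010001010. Multiple bits set => No

No


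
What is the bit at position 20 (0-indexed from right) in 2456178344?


0b10010010011001100100111010101000, position 20 = 0

0


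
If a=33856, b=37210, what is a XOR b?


33856 ^ 37210 = 5402

5402


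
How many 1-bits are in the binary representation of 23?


0b10111 has 4 set bits

4


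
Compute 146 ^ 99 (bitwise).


0b10010010 ^ 0b1100011 = 0b11110001 = 241

241


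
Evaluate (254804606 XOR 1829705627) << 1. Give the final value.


Step 1: 254804606 ^ 1829705627 = 1648301541
Step 2: 1648301541 << 1 = 3296603082

3296603082


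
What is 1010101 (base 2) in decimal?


1010101 in decimal = 85

85


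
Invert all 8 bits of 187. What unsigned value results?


187 ^ 255 = 68

68


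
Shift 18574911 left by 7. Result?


0b1000110110110111000111111 << 7 = 0b10001101101101110001111110000000 = 2377588608

2377588608


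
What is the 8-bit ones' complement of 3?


3 ^ 255 = 252

252


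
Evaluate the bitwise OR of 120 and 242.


0b1111000 | 0b11110010 = 0b11111010 = 250

250


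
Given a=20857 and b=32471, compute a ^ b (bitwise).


20857 ^ 32471 = 12206

12206
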